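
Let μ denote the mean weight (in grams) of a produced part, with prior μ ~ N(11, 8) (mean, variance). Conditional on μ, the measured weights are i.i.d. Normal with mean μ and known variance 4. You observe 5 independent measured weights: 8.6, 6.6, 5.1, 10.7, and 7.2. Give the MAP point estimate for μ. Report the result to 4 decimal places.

n = 5; x̄ = (8.6 + 6.6 + 5.1 + 10.7 + 7.2)/5 = 38.2/5 = 7.64.
For a Normal prior and Normal likelihood with known variance, the posterior is Normal; its mode equals its mean, the precision-weighted average.
Prior precision 1/σ₀² = 1/8 = 0.125; data precision n/σ² = 5/4 = 1.25.
μ̂ = (0.125·11 + 1.25·7.64) / (0.125 + 1.25) = 10.925/1.375 = 437/55 ≈ 7.9455.

μ̂_MAP = 7.9455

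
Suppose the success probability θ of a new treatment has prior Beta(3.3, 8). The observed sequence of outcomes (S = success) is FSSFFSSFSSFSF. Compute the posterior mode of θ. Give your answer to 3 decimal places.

θ̂_MAP = 0.417

Prior: Beta(3.3, 8).
Data: 7 successes in 13 trials (from the sequence). The binomial likelihood contributes θ^7(1−θ)^6, so the posterior is Beta(3.3+7, 8+6) = Beta(10.3, 14).
For Beta(a, b) with a, b > 1 the mode is (a−1)/(a+b−2) = 9.3/22.3 ≈ 0.417.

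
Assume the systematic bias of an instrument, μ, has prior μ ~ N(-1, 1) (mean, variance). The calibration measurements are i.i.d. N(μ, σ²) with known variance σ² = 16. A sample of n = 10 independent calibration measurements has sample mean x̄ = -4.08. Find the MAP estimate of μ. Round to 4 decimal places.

n = 10, x̄ = -4.08.
For a Normal prior and Normal likelihood with known variance, the posterior is Normal; its mode equals its mean, the precision-weighted average.
Prior precision 1/σ₀² = 1/1 = 1; data precision n/σ² = 10/16 = 0.625.
μ̂ = (1·(-1) + 0.625·(-4.08)) / (1 + 0.625) = (-3.55)/1.625 = -142/65 ≈ -2.1846.

μ̂_MAP = -2.1846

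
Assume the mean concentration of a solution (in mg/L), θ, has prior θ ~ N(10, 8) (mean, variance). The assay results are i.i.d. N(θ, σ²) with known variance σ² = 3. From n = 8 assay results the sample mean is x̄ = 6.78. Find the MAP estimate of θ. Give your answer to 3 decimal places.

θ̂_MAP = 6.924

n = 8, x̄ = 6.78.
For a Normal prior and Normal likelihood with known variance, the posterior is Normal; its mode equals its mean, the precision-weighted average.
Prior precision 1/σ₀² = 1/8 = 0.125; data precision n/σ² = 8/3.
θ̂ = (0.125·10 + (8/3)·6.78) / (0.125 + 8/3) = 19.33/(67/24) = 11598/1675 ≈ 6.924.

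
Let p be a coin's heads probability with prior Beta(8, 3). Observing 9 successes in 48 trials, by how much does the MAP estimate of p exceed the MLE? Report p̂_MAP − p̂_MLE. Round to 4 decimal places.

Posterior is Beta(17, 42); MAP = (17−1)/(59−2) = 16/57 ≈ 0.28070.
MLE ignores the prior: p̂_MLE = k/n = 9/48 ≈ 0.18750.
Difference = 16/57 − 9/48 = 85/912 ≈ 0.0932.

MAP − MLE = 0.0932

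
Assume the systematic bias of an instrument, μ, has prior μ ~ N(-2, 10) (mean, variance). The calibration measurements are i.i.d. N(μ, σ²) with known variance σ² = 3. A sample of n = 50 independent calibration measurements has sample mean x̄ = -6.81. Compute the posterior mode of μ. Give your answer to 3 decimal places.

n = 50, x̄ = -6.81.
For a Normal prior and Normal likelihood with known variance, the posterior is Normal; its mode equals its mean, the precision-weighted average.
Prior precision 1/σ₀² = 1/10 = 0.1; data precision n/σ² = 50/3.
μ̂ = (0.1·(-2) + (50/3)·(-6.81)) / (0.1 + 50/3) = (-113.7)/(503/30) = -3411/503 ≈ -6.781.

μ̂_MAP = -6.781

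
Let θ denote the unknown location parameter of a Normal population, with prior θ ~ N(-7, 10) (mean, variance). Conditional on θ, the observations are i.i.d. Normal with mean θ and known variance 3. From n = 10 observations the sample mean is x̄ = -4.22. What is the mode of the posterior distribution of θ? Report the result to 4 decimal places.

n = 10, x̄ = -4.22.
For a Normal prior and Normal likelihood with known variance, the posterior is Normal; its mode equals its mean, the precision-weighted average.
Prior precision 1/σ₀² = 1/10 = 0.1; data precision n/σ² = 10/3.
θ̂ = (0.1·(-7) + (10/3)·(-4.22)) / (0.1 + 10/3) = (-443/30)/(103/30) = -443/103 ≈ -4.3010.

θ̂_MAP = -4.3010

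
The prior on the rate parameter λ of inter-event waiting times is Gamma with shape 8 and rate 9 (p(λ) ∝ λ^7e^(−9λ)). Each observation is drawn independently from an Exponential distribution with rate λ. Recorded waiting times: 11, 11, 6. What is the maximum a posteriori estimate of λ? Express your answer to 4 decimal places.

λ̂_MAP = 0.2703

The Exponential(rate=λ) likelihood is ∝ λ^n e^(−λΣtᵢ). Here n = 3 and Σtᵢ = 11 + 11 + 6 = 28.
Posterior ∝ λ^7e^(−9λ) · λ^3e^(−28λ) = λ^10e^(−37λ), i.e. Gamma(11, 37).
Mode = (a−1)/b = 10/37 ≈ 0.2703.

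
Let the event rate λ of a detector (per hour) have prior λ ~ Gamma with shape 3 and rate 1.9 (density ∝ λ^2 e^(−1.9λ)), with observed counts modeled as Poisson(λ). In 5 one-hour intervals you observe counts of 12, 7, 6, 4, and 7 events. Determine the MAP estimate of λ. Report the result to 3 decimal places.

Σxᵢ = 12+7+6+4+7 = 36, with n = 5.
Posterior ∝ λ^2e^(−1.9λ) · λ^36e^(−5λ) = λ^38e^(−6.9λ), i.e. Gamma(shape=39, rate=6.9).
The mode of a Gamma(a, b) with a ≥ 1 (shape–rate) is (a−1)/b = 38/6.9 ≈ 5.507.

λ̂_MAP = 5.507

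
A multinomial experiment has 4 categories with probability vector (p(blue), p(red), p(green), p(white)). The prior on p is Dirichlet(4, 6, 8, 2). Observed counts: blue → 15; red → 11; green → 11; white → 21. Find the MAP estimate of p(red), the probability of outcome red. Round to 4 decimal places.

MAP estimate of p(red) = 0.2162

The posterior is Dirichlet(αᵢ + nᵢ) = Dirichlet(19, 17, 19, 23).
For a Dirichlet(a₁,…,a_K) with all aᵢ > 1, the mode has j-th component (aⱼ − 1)/(Σaᵢ − K).
Here Σaᵢ = 78 and K = 4, so p(red) = (17 − 1)/(78 − 4) = 16/74 ≈ 0.2162.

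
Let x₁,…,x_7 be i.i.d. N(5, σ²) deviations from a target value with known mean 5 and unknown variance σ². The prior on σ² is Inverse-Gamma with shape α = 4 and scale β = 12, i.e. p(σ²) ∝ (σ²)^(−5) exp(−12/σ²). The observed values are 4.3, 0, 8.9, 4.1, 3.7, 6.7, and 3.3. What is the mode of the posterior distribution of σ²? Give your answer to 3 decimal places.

Sum of squared deviations about the known mean: SS = (4.3−5)² + (0−5)² + (8.9−5)² + (4.1−5)² + (3.7−5)² + (6.7−5)² + (3.3−5)² = 48.98.
The Normal likelihood contributes (σ²)^(−n/2) exp(−SS/(2σ²)), so the posterior is Inverse-Gamma(α + n/2, β + SS/2) = Inverse-Gamma(7.5, 36.49).
The mode of Inverse-Gamma(a, b) is b/(a+1) = 36.49/8.5 ≈ 4.293.

σ̂²_MAP = 4.293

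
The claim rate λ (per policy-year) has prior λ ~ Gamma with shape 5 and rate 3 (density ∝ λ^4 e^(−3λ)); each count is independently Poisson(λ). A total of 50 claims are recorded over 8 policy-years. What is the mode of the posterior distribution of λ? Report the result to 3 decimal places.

Σxᵢ = 50, n = 8.
Posterior ∝ λ^4e^(−3λ) · λ^50e^(−8λ) = λ^54e^(−11λ), i.e. Gamma(shape=55, rate=11).
The mode of a Gamma(a, b) with a ≥ 1 (shape–rate) is (a−1)/b = 54/11 ≈ 4.909.

λ̂_MAP = 4.909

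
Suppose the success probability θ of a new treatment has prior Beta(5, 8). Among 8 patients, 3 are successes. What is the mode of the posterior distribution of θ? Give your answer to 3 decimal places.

Prior: Beta(5, 8).
Data: 3 successes in 8 trials. The binomial likelihood contributes θ^3(1−θ)^5, so the posterior is Beta(5+3, 8+5) = Beta(8, 13).
For Beta(a, b) with a, b > 1 the mode is (a−1)/(a+b−2) = 7/19 ≈ 0.368.

θ̂_MAP = 0.368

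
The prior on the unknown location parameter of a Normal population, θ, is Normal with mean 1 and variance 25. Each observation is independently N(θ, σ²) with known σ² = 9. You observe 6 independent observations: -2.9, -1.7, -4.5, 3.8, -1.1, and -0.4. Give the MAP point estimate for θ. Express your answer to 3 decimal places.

n = 6; x̄ = ((-2.9) + (-1.7) + (-4.5) + 3.8 + (-1.1) + (-0.4))/6 = -6.8/6 = -17/15 ≈ -1.1333.
For a Normal prior and Normal likelihood with known variance, the posterior is Normal; its mode equals its mean, the precision-weighted average.
Prior precision 1/σ₀² = 1/25 = 0.04; data precision n/σ² = 6/9 = 2/3.
θ̂ = (0.04·1 + (2/3)·(-17/15)) / (0.04 + 2/3) = (-161/225)/(53/75) = -161/159 ≈ -1.013.

θ̂_MAP = -1.013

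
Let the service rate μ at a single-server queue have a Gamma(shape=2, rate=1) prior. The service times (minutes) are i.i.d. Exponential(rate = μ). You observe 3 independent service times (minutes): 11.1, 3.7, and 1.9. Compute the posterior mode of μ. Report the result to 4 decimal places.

The Exponential(rate=μ) likelihood is ∝ μ^n e^(−μΣtᵢ). Here n = 3 and Σtᵢ = 11.1 + 3.7 + 1.9 = 16.7.
Posterior ∝ μe^(−1μ) · μ^3e^(−16.7μ) = μ^4e^(−17.7μ), i.e. Gamma(5, 17.7).
Mode = (a−1)/b = 4/17.7 ≈ 0.2260.

μ̂_MAP = 0.2260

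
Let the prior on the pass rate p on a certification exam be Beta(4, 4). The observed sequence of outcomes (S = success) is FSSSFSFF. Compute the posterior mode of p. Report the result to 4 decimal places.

Prior: Beta(4, 4).
Data: 4 successes in 8 trials (from the sequence). The binomial likelihood contributes p^4(1−p)^4, so the posterior is Beta(4+4, 4+4) = Beta(8, 8).
For Beta(a, b) with a, b > 1 the mode is (a−1)/(a+b−2) = 7/14 ≈ 0.5000.

p̂_MAP = 0.5000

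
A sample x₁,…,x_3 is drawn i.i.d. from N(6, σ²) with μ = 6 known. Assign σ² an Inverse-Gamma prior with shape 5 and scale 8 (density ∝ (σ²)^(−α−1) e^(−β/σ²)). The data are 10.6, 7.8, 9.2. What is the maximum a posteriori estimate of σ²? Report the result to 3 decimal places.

σ̂²_MAP = 3.376

Sum of squared deviations about the known mean: SS = (10.6−6)² + (7.8−6)² + (9.2−6)² = 34.64.
The Normal likelihood contributes (σ²)^(−n/2) exp(−SS/(2σ²)), so the posterior is Inverse-Gamma(α + n/2, β + SS/2) = Inverse-Gamma(6.5, 25.32).
The mode of Inverse-Gamma(a, b) is b/(a+1) = 25.32/7.5 ≈ 3.376.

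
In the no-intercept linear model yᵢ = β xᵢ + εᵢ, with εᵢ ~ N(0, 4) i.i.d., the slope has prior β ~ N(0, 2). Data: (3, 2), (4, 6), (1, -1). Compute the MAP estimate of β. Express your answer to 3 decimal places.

β̂_MAP = 1.036

log p(β | y) = −Σ(yᵢ − βxᵢ)²/(2·4) − β²/(2·2) + const.
Setting the derivative to zero: Σxᵢ(yᵢ − βxᵢ)/4 − β/2 = 0, so β = Σxᵢyᵢ / (Σxᵢ² + σ²/τ²).
Σxᵢyᵢ = 3·2 + 4·6 + 1·(-1) = 29; Σxᵢ² = 26; σ²/τ² = 2.
β̂_MAP = 29 / (26 + 2) = 29/28 ≈ 1.036.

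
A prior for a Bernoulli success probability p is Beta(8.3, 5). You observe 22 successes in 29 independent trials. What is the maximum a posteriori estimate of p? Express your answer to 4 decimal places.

p̂_MAP = 0.7270

Prior: Beta(8.3, 5).
Data: 22 successes in 29 trials. The binomial likelihood contributes p^22(1−p)^7, so the posterior is Beta(8.3+22, 5+7) = Beta(30.3, 12).
For Beta(a, b) with a, b > 1 the mode is (a−1)/(a+b−2) = 29.3/40.3 ≈ 0.7270.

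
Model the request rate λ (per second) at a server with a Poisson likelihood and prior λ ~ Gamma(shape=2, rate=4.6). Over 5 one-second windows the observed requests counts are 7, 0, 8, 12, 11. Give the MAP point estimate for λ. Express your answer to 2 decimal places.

λ̂_MAP = 4.06

Σxᵢ = 7+0+8+12+11 = 38, with n = 5.
Posterior ∝ λe^(−4.6λ) · λ^38e^(−5λ) = λ^39e^(−9.6λ), i.e. Gamma(shape=40, rate=9.6).
The mode of a Gamma(a, b) with a ≥ 1 (shape–rate) is (a−1)/b = 39/9.6 ≈ 4.06.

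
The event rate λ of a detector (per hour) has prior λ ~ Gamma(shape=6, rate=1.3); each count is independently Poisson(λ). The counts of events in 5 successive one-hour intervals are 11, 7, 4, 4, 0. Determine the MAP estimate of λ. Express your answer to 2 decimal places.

Σxᵢ = 11+7+4+4+0 = 26, with n = 5.
Posterior ∝ λ^5e^(−1.3λ) · λ^26e^(−5λ) = λ^31e^(−6.3λ), i.e. Gamma(shape=32, rate=6.3).
The mode of a Gamma(a, b) with a ≥ 1 (shape–rate) is (a−1)/b = 31/6.3 ≈ 4.92.

λ̂_MAP = 4.92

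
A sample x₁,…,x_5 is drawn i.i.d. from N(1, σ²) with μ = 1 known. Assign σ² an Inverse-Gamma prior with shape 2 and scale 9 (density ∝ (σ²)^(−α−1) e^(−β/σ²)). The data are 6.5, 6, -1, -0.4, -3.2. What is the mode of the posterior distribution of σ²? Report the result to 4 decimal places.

Sum of squared deviations about the known mean: SS = (6.5−1)² + (6−1)² + (-1−1)² + (-0.4−1)² + (-3.2−1)² = 78.85.
The Normal likelihood contributes (σ²)^(−n/2) exp(−SS/(2σ²)), so the posterior is Inverse-Gamma(α + n/2, β + SS/2) = Inverse-Gamma(4.5, 48.425).
The mode of Inverse-Gamma(a, b) is b/(a+1) = 48.425/5.5 ≈ 8.8045.

σ̂²_MAP = 8.8045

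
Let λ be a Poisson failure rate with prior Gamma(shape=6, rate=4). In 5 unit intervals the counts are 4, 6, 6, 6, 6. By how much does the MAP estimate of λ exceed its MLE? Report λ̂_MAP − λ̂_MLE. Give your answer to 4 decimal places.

Σxᵢ = 28. Posterior is Gamma(34, 9); MAP = (34−1)/9 = 33/9 ≈ 3.66667.
MLE = x̄ = 28/5 ≈ 5.60000.
Difference = 33/9 − 28/5 = -29/15 ≈ -1.9333.

MAP − MLE = -1.9333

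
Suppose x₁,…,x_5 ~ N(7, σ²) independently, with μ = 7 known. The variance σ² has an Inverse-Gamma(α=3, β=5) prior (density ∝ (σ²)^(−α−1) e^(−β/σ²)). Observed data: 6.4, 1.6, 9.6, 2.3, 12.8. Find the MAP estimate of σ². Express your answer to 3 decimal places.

σ̂²_MAP = 7.847

Sum of squared deviations about the known mean: SS = (6.4−7)² + (1.6−7)² + (9.6−7)² + (2.3−7)² + (12.8−7)² = 92.01.
The Normal likelihood contributes (σ²)^(−n/2) exp(−SS/(2σ²)), so the posterior is Inverse-Gamma(α + n/2, β + SS/2) = Inverse-Gamma(5.5, 51.005).
The mode of Inverse-Gamma(a, b) is b/(a+1) = 51.005/6.5 ≈ 7.847.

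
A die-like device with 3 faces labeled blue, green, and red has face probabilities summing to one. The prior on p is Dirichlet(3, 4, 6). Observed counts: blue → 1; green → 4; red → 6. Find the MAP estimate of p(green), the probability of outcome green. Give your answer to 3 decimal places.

The posterior is Dirichlet(αᵢ + nᵢ) = Dirichlet(4, 8, 12).
For a Dirichlet(a₁,…,a_K) with all aᵢ > 1, the mode has j-th component (aⱼ − 1)/(Σaᵢ − K).
Here Σaᵢ = 24 and K = 3, so p(green) = (8 − 1)/(24 − 3) = 7/21 ≈ 0.333.

MAP estimate of p(green) = 0.333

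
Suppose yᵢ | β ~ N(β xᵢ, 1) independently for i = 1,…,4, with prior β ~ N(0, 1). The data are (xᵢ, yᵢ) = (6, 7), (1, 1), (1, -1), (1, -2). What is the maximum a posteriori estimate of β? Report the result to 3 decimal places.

log p(β | y) = −Σ(yᵢ − βxᵢ)²/(2·1) − β²/(2·1) + const.
Setting the derivative to zero: Σxᵢ(yᵢ − βxᵢ)/1 − β/1 = 0, so β = Σxᵢyᵢ / (Σxᵢ² + σ²/τ²).
Σxᵢyᵢ = 6·7 + 1·1 + 1·(-1) + 1·(-2) = 40; Σxᵢ² = 39; σ²/τ² = 1.
β̂_MAP = 40 / (39 + 1) = 40/40 ≈ 1.000.

β̂_MAP = 1.000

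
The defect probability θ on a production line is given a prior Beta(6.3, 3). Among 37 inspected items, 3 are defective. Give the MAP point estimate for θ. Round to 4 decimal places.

θ̂_MAP = 0.1874

Prior: Beta(6.3, 3).
Data: 3 successes in 37 trials. The binomial likelihood contributes θ^3(1−θ)^34, so the posterior is Beta(6.3+3, 3+34) = Beta(9.3, 37).
For Beta(a, b) with a, b > 1 the mode is (a−1)/(a+b−2) = 8.3/44.3 ≈ 0.1874.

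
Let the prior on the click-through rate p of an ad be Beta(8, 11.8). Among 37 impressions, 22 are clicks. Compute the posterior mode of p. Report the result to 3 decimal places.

Prior: Beta(8, 11.8).
Data: 22 successes in 37 trials. The binomial likelihood contributes p^22(1−p)^15, so the posterior is Beta(8+22, 11.8+15) = Beta(30, 26.8).
For Beta(a, b) with a, b > 1 the mode is (a−1)/(a+b−2) = 29/54.8 ≈ 0.529.

p̂_MAP = 0.529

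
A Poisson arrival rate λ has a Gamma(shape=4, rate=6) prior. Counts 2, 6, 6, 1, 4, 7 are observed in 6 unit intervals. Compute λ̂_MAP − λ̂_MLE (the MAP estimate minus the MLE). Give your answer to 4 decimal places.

Σxᵢ = 26. Posterior is Gamma(30, 12); MAP = (30−1)/12 = 29/12 ≈ 2.41667.
MLE = x̄ = 26/6 ≈ 4.33333.
Difference = 29/12 − 26/6 = -23/12 ≈ -1.9167.

MAP − MLE = -1.9167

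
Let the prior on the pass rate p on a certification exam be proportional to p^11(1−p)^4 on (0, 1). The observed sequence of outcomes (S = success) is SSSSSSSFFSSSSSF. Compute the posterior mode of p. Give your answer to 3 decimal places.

The prior density ∝ p^11(1−p)^4 is the kernel of Beta(12, 5).
Data: 12 successes in 15 trials (from the sequence). The binomial likelihood contributes p^12(1−p)^3, so the posterior is Beta(12+12, 5+3) = Beta(24, 8).
For Beta(a, b) with a, b > 1 the mode is (a−1)/(a+b−2) = 23/30 ≈ 0.767.

p̂_MAP = 0.767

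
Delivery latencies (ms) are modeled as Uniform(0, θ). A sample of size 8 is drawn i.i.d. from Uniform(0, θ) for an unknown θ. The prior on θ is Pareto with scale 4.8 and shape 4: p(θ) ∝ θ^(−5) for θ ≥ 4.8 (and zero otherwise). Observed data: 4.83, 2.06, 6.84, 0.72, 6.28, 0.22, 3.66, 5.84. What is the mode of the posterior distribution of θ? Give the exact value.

θ̂_MAP = 6.84

The Uniform(0, θ) likelihood is θ^(−n) for θ ≥ max(xᵢ), zero otherwise. Here max(xᵢ) = 6.84.
Posterior ∝ θ^(−5) · θ^(−8) = θ^(−13) on θ ≥ max(4.8, 6.84) = 6.84.
This density is strictly decreasing in θ, so the posterior mode lies at the lower boundary of the support.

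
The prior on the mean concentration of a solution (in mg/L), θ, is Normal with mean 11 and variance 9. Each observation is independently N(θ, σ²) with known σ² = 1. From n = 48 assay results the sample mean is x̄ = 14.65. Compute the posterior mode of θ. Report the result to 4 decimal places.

n = 48, x̄ = 14.65.
For a Normal prior and Normal likelihood with known variance, the posterior is Normal; its mode equals its mean, the precision-weighted average.
Prior precision 1/σ₀² = 1/9; data precision n/σ² = 48/1 = 48.
θ̂ = ((1/9)·11 + 48·14.65) / (1/9 + 48) = (31699/45)/(433/9) = 31699/2165 ≈ 14.6416.

θ̂_MAP = 14.6416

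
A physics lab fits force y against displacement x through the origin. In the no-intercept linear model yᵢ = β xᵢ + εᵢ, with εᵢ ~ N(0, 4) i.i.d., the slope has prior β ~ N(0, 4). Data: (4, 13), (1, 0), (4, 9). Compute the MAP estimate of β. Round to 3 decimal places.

log p(β | y) = −Σ(yᵢ − βxᵢ)²/(2·4) − β²/(2·4) + const.
Setting the derivative to zero: Σxᵢ(yᵢ − βxᵢ)/4 − β/4 = 0, so β = Σxᵢyᵢ / (Σxᵢ² + σ²/τ²).
Σxᵢyᵢ = 4·13 + 1·0 + 4·9 = 88; Σxᵢ² = 33; σ²/τ² = 1.
β̂_MAP = 88 / (33 + 1) = 88/34 ≈ 2.588.

β̂_MAP = 2.588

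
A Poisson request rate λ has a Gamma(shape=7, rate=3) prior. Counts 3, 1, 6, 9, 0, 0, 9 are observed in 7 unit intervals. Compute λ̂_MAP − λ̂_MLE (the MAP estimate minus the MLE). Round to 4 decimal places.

Σxᵢ = 28. Posterior is Gamma(35, 10); MAP = (35−1)/10 = 34/10 ≈ 3.40000.
MLE = x̄ = 28/7 ≈ 4.00000.
Difference = 34/10 − 28/7 = -3/5 ≈ -0.6000.

MAP − MLE = -0.6000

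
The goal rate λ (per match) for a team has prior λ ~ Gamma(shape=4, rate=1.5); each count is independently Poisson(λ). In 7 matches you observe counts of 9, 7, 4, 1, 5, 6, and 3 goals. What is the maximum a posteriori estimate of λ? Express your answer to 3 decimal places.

λ̂_MAP = 4.471

Σxᵢ = 9+7+4+1+5+6+3 = 35, with n = 7.
Posterior ∝ λ^3e^(−1.5λ) · λ^35e^(−7λ) = λ^38e^(−8.5λ), i.e. Gamma(shape=39, rate=8.5).
The mode of a Gamma(a, b) with a ≥ 1 (shape–rate) is (a−1)/b = 38/8.5 ≈ 4.471.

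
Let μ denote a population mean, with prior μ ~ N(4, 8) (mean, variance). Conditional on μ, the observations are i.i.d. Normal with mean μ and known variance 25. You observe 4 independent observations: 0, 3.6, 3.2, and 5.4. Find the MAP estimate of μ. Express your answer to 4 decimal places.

n = 4; x̄ = (0 + 3.6 + 3.2 + 5.4)/4 = 12.2/4 = 3.05.
For a Normal prior and Normal likelihood with known variance, the posterior is Normal; its mode equals its mean, the precision-weighted average.
Prior precision 1/σ₀² = 1/8 = 0.125; data precision n/σ² = 4/25 = 0.16.
μ̂ = (0.125·4 + 0.16·3.05) / (0.125 + 0.16) = 0.988/0.285 = 52/15 ≈ 3.4667.

μ̂_MAP = 3.4667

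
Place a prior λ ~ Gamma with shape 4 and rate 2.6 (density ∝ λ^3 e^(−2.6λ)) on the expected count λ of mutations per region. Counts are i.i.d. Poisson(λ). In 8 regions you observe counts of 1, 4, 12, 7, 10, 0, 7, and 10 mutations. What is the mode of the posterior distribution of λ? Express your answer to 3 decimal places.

Σxᵢ = 1+4+12+7+10+0+7+10 = 51, with n = 8.
Posterior ∝ λ^3e^(−2.6λ) · λ^51e^(−8λ) = λ^54e^(−10.6λ), i.e. Gamma(shape=55, rate=10.6).
The mode of a Gamma(a, b) with a ≥ 1 (shape–rate) is (a−1)/b = 54/10.6 ≈ 5.094.

λ̂_MAP = 5.094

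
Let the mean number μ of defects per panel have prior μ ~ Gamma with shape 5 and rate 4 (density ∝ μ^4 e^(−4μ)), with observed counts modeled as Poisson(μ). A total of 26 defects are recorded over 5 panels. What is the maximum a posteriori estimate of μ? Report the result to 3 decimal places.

μ̂_MAP = 3.333

Σxᵢ = 26, n = 5.
Posterior ∝ μ^4e^(−4μ) · μ^26e^(−5μ) = μ^30e^(−9μ), i.e. Gamma(shape=31, rate=9).
The mode of a Gamma(a, b) with a ≥ 1 (shape–rate) is (a−1)/b = 30/9 ≈ 3.333.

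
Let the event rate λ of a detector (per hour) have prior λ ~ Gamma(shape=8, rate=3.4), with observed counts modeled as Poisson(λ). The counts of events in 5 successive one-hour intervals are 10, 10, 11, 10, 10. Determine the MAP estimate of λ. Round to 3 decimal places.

Σxᵢ = 10+10+11+10+10 = 51, with n = 5.
Posterior ∝ λ^7e^(−3.4λ) · λ^51e^(−5λ) = λ^58e^(−8.4λ), i.e. Gamma(shape=59, rate=8.4).
The mode of a Gamma(a, b) with a ≥ 1 (shape–rate) is (a−1)/b = 58/8.4 ≈ 6.905.

λ̂_MAP = 6.905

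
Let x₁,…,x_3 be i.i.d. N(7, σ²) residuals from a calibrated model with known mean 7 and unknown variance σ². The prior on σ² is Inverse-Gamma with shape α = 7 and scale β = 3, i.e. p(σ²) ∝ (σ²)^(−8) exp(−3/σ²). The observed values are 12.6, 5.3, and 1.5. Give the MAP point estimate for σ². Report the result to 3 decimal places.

σ̂²_MAP = 3.711

Sum of squared deviations about the known mean: SS = (12.6−7)² + (5.3−7)² + (1.5−7)² = 64.5.
The Normal likelihood contributes (σ²)^(−n/2) exp(−SS/(2σ²)), so the posterior is Inverse-Gamma(α + n/2, β + SS/2) = Inverse-Gamma(8.5, 35.25).
The mode of Inverse-Gamma(a, b) is b/(a+1) = 35.25/9.5 ≈ 3.711.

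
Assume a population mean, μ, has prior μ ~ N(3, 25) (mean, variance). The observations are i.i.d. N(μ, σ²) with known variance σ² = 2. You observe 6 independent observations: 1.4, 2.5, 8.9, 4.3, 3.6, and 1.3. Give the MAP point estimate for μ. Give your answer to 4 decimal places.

μ̂_MAP = 3.6579

n = 6; x̄ = (1.4 + 2.5 + 8.9 + 4.3 + 3.6 + 1.3)/6 = 22/6 = 11/3 ≈ 3.6667.
For a Normal prior and Normal likelihood with known variance, the posterior is Normal; its mode equals its mean, the precision-weighted average.
Prior precision 1/σ₀² = 1/25 = 0.04; data precision n/σ² = 6/2 = 3.
μ̂ = (0.04·3 + 3·(11/3)) / (0.04 + 3) = 11.12/3.04 = 139/38 ≈ 3.6579.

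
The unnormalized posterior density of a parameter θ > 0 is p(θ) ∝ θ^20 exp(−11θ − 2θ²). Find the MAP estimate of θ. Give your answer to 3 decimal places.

ℓ'(θ) = 20/θ − 11 − 4θ. Setting this to zero and multiplying by θ: 4θ² + 11θ − 20 = 0.
θ = (−11 + √(11² + 4·4·20)) / (2·4) = (−11 + √441) / 8 = (−11 + 21)/8 = 5/4.
ℓ''(θ) = −20/θ² − 4 < 0, confirming a maximum.

θ̂_MAP = 1.250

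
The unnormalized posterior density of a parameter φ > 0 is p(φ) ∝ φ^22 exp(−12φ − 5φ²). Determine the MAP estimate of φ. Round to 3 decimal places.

ℓ'(φ) = 22/φ − 12 − 10φ. Setting this to zero and multiplying by φ: 10φ² + 12φ − 22 = 0.
φ = (−12 + √(12² + 4·10·22)) / (2·10) = (−12 + √1024) / 20 = (−12 + 32)/20 = 1.
ℓ''(φ) = −22/φ² − 10 < 0, confirming a maximum.

φ̂_MAP = 1.000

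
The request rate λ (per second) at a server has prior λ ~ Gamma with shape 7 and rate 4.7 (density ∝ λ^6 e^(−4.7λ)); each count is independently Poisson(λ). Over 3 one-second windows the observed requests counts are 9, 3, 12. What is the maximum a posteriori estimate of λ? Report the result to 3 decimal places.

Σxᵢ = 9+3+12 = 24, with n = 3.
Posterior ∝ λ^6e^(−4.7λ) · λ^24e^(−3λ) = λ^30e^(−7.7λ), i.e. Gamma(shape=31, rate=7.7).
The mode of a Gamma(a, b) with a ≥ 1 (shape–rate) is (a−1)/b = 30/7.7 ≈ 3.896.

λ̂_MAP = 3.896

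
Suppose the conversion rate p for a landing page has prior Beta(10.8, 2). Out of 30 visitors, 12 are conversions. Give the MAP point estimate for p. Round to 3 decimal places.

Prior: Beta(10.8, 2).
Data: 12 successes in 30 trials. The binomial likelihood contributes p^12(1−p)^18, so the posterior is Beta(10.8+12, 2+18) = Beta(22.8, 20).
For Beta(a, b) with a, b > 1 the mode is (a−1)/(a+b−2) = 21.8/40.8 ≈ 0.534.

p̂_MAP = 0.534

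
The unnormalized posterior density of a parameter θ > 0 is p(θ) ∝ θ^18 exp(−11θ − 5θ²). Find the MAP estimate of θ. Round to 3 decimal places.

ℓ'(θ) = 18/θ − 11 − 10θ. Setting this to zero and multiplying by θ: 10θ² + 11θ − 18 = 0.
θ = (−11 + √(11² + 4·10·18)) / (2·10) = (−11 + √841) / 20 = (−11 + 29)/20 = 9/10.
ℓ''(θ) = −18/θ² − 10 < 0, confirming a maximum.

θ̂_MAP = 0.900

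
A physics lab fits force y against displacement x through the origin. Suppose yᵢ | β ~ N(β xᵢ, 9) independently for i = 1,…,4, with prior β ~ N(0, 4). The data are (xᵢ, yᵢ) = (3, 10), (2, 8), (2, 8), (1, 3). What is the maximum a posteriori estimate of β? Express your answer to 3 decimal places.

log p(β | y) = −Σ(yᵢ − βxᵢ)²/(2·9) − β²/(2·4) + const.
Setting the derivative to zero: Σxᵢ(yᵢ − βxᵢ)/9 − β/4 = 0, so β = Σxᵢyᵢ / (Σxᵢ² + σ²/τ²).
Σxᵢyᵢ = 3·10 + 2·8 + 2·8 + 1·3 = 65; Σxᵢ² = 18; σ²/τ² = 2.25.
β̂_MAP = 65 / (18 + 2.25) = 65/20.25 ≈ 3.210.

β̂_MAP = 3.210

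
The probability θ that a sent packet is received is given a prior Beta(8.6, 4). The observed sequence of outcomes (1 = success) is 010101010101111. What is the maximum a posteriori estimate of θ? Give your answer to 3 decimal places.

Prior: Beta(8.6, 4).
Data: 9 successes in 15 trials (from the sequence). The binomial likelihood contributes θ^9(1−θ)^6, so the posterior is Beta(8.6+9, 4+6) = Beta(17.6, 10).
For Beta(a, b) with a, b > 1 the mode is (a−1)/(a+b−2) = 16.6/25.6 ≈ 0.648.

θ̂_MAP = 0.648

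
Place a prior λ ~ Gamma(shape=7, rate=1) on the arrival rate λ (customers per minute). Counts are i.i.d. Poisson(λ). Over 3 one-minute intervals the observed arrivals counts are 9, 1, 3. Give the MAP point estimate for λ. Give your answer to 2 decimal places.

Σxᵢ = 9+1+3 = 13, with n = 3.
Posterior ∝ λ^6e^(−1λ) · λ^13e^(−3λ) = λ^19e^(−4λ), i.e. Gamma(shape=20, rate=4).
The mode of a Gamma(a, b) with a ≥ 1 (shape–rate) is (a−1)/b = 19/4 ≈ 4.75.

λ̂_MAP = 4.75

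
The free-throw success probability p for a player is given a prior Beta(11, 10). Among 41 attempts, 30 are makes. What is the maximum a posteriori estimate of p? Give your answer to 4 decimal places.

Prior: Beta(11, 10).
Data: 30 successes in 41 trials. The binomial likelihood contributes p^30(1−p)^11, so the posterior is Beta(11+30, 10+11) = Beta(41, 21).
For Beta(a, b) with a, b > 1 the mode is (a−1)/(a+b−2) = 40/60 ≈ 0.6667.

p̂_MAP = 0.6667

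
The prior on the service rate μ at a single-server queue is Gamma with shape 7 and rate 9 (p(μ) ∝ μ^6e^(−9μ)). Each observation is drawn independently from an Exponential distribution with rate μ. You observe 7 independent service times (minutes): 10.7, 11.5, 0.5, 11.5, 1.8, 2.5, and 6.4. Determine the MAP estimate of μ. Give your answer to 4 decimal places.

The Exponential(rate=μ) likelihood is ∝ μ^n e^(−μΣtᵢ). Here n = 7 and Σtᵢ = 10.7 + 11.5 + 0.5 + 11.5 + 1.8 + 2.5 + 6.4 = 44.9.
Posterior ∝ μ^6e^(−9μ) · μ^7e^(−44.9μ) = μ^13e^(−53.9μ), i.e. Gamma(14, 53.9).
Mode = (a−1)/b = 13/53.9 ≈ 0.2412.

μ̂_MAP = 0.2412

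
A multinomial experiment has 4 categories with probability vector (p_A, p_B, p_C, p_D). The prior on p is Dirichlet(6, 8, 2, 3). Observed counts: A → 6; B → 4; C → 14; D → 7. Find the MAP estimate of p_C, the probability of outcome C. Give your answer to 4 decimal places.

MAP estimate of p_C = 0.3261

The posterior is Dirichlet(αᵢ + nᵢ) = Dirichlet(12, 12, 16, 10).
For a Dirichlet(a₁,…,a_K) with all aᵢ > 1, the mode has j-th component (aⱼ − 1)/(Σaᵢ − K).
Here Σaᵢ = 50 and K = 4, so p_C = (16 − 1)/(50 − 4) = 15/46 ≈ 0.3261.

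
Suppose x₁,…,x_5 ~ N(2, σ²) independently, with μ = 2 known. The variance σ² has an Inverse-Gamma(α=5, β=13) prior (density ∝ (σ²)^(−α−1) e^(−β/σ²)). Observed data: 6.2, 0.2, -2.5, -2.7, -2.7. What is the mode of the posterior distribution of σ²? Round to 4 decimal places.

σ̂²_MAP = 6.5476

Sum of squared deviations about the known mean: SS = (6.2−2)² + (0.2−2)² + (-2.5−2)² + (-2.7−2)² + (-2.7−2)² = 85.31.
The Normal likelihood contributes (σ²)^(−n/2) exp(−SS/(2σ²)), so the posterior is Inverse-Gamma(α + n/2, β + SS/2) = Inverse-Gamma(7.5, 55.655).
The mode of Inverse-Gamma(a, b) is b/(a+1) = 55.655/8.5 ≈ 6.5476.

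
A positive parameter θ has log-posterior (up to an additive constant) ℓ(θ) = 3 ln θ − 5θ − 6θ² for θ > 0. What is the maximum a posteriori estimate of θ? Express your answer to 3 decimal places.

θ̂_MAP = 0.333

ℓ'(θ) = 3/θ − 5 − 12θ. Setting this to zero and multiplying by θ: 12θ² + 5θ − 3 = 0.
θ = (−5 + √(5² + 4·12·3)) / (2·12) = (−5 + √169) / 24 = (−5 + 13)/24 = 1/3.
ℓ''(θ) = −3/θ² − 12 < 0, confirming a maximum.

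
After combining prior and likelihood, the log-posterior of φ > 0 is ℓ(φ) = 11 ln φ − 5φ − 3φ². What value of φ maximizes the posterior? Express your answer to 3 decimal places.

ℓ'(φ) = 11/φ − 5 − 6φ. Setting this to zero and multiplying by φ: 6φ² + 5φ − 11 = 0.
φ = (−5 + √(5² + 4·6·11)) / (2·6) = (−5 + √289) / 12 = (−5 + 17)/12 = 1.
ℓ''(φ) = −11/φ² − 6 < 0, confirming a maximum.

φ̂_MAP = 1.000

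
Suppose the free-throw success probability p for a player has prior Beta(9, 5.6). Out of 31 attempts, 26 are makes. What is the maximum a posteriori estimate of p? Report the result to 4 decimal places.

Prior: Beta(9, 5.6).
Data: 26 successes in 31 trials. The binomial likelihood contributes p^26(1−p)^5, so the posterior is Beta(9+26, 5.6+5) = Beta(35, 10.6).
For Beta(a, b) with a, b > 1 the mode is (a−1)/(a+b−2) = 34/43.6 ≈ 0.7798.

p̂_MAP = 0.7798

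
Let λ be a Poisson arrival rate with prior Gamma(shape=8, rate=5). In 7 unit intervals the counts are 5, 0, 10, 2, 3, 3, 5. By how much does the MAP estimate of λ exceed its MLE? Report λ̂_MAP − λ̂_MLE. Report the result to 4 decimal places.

Σxᵢ = 28. Posterior is Gamma(36, 12); MAP = (36−1)/12 = 35/12 ≈ 2.91667.
MLE = x̄ = 28/7 ≈ 4.00000.
Difference = 35/12 − 28/7 = -13/12 ≈ -1.0833.

MAP − MLE = -1.0833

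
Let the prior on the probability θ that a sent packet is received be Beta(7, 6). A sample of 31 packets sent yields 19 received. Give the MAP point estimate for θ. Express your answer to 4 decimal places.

θ̂_MAP = 0.5952

Prior: Beta(7, 6).
Data: 19 successes in 31 trials. The binomial likelihood contributes θ^19(1−θ)^12, so the posterior is Beta(7+19, 6+12) = Beta(26, 18).
For Beta(a, b) with a, b > 1 the mode is (a−1)/(a+b−2) = 25/42 ≈ 0.5952.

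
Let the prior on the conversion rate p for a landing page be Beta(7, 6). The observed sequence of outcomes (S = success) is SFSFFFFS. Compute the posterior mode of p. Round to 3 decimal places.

p̂_MAP = 0.474

Prior: Beta(7, 6).
Data: 3 successes in 8 trials (from the sequence). The binomial likelihood contributes p^3(1−p)^5, so the posterior is Beta(7+3, 6+5) = Beta(10, 11).
For Beta(a, b) with a, b > 1 the mode is (a−1)/(a+b−2) = 9/19 ≈ 0.474.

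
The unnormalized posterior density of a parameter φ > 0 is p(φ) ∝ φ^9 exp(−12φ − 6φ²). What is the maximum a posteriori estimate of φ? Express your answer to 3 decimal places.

φ̂_MAP = 0.500

ℓ'(φ) = 9/φ − 12 − 12φ. Setting this to zero and multiplying by φ: 12φ² + 12φ − 9 = 0.
φ = (−12 + √(12² + 4·12·9)) / (2·12) = (−12 + √576) / 24 = (−12 + 24)/24 = 1/2.
ℓ''(φ) = −9/φ² − 12 < 0, confirming a maximum.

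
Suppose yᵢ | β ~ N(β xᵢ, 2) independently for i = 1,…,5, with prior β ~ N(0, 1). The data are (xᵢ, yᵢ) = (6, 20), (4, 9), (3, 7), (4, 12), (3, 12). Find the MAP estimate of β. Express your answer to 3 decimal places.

log p(β | y) = −Σ(yᵢ − βxᵢ)²/(2·2) − β²/(2·1) + const.
Setting the derivative to zero: Σxᵢ(yᵢ − βxᵢ)/2 − β/1 = 0, so β = Σxᵢyᵢ / (Σxᵢ² + σ²/τ²).
Σxᵢyᵢ = 6·20 + 4·9 + 3·7 + 4·12 + 3·12 = 261; Σxᵢ² = 86; σ²/τ² = 2.
β̂_MAP = 261 / (86 + 2) = 261/88 ≈ 2.966.

β̂_MAP = 2.966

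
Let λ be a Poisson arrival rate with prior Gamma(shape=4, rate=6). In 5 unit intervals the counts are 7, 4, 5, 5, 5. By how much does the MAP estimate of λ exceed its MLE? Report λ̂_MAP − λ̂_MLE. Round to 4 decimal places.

MAP − MLE = -2.5636

Σxᵢ = 26. Posterior is Gamma(30, 11); MAP = (30−1)/11 = 29/11 ≈ 2.63636.
MLE = x̄ = 26/5 ≈ 5.20000.
Difference = 29/11 − 26/5 = -141/55 ≈ -2.5636.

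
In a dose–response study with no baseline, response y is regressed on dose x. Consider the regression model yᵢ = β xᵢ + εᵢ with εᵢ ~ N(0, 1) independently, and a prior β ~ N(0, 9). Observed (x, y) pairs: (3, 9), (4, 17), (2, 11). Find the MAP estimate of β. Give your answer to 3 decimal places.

log p(β | y) = −Σ(yᵢ − βxᵢ)²/(2·1) − β²/(2·9) + const.
Setting the derivative to zero: Σxᵢ(yᵢ − βxᵢ)/1 − β/9 = 0, so β = Σxᵢyᵢ / (Σxᵢ² + σ²/τ²).
Σxᵢyᵢ = 3·9 + 4·17 + 2·11 = 117; Σxᵢ² = 29; σ²/τ² = 1/9.
β̂_MAP = 117 / (29 + 1/9) = 117/(262/9) = 1053/262 ≈ 4.019.

β̂_MAP = 4.019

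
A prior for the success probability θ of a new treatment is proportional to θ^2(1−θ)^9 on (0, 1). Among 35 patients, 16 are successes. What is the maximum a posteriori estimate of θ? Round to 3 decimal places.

θ̂_MAP = 0.391

The prior density ∝ θ^2(1−θ)^9 is the kernel of Beta(3, 10).
Data: 16 successes in 35 trials. The binomial likelihood contributes θ^16(1−θ)^19, so the posterior is Beta(3+16, 10+19) = Beta(19, 29).
For Beta(a, b) with a, b > 1 the mode is (a−1)/(a+b−2) = 18/46 ≈ 0.391.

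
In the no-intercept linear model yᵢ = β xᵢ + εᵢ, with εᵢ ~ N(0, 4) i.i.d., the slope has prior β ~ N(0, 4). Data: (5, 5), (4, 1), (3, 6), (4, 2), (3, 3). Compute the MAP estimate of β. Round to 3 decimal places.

log p(β | y) = −Σ(yᵢ − βxᵢ)²/(2·4) − β²/(2·4) + const.
Setting the derivative to zero: Σxᵢ(yᵢ − βxᵢ)/4 − β/4 = 0, so β = Σxᵢyᵢ / (Σxᵢ² + σ²/τ²).
Σxᵢyᵢ = 5·5 + 4·1 + 3·6 + 4·2 + 3·3 = 64; Σxᵢ² = 75; σ²/τ² = 1.
β̂_MAP = 64 / (75 + 1) = 64/76 ≈ 0.842.

β̂_MAP = 0.842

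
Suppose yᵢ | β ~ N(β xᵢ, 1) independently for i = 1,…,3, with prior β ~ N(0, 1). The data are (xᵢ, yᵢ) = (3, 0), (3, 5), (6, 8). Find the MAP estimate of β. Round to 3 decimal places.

log p(β | y) = −Σ(yᵢ − βxᵢ)²/(2·1) − β²/(2·1) + const.
Setting the derivative to zero: Σxᵢ(yᵢ − βxᵢ)/1 − β/1 = 0, so β = Σxᵢyᵢ / (Σxᵢ² + σ²/τ²).
Σxᵢyᵢ = 3·0 + 3·5 + 6·8 = 63; Σxᵢ² = 54; σ²/τ² = 1.
β̂_MAP = 63 / (54 + 1) = 63/55 ≈ 1.145.

β̂_MAP = 1.145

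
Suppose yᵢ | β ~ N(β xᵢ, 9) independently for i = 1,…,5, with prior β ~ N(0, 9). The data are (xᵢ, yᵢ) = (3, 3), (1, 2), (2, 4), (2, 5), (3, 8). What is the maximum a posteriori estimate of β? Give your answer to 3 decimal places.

log p(β | y) = −Σ(yᵢ − βxᵢ)²/(2·9) − β²/(2·9) + const.
Setting the derivative to zero: Σxᵢ(yᵢ − βxᵢ)/9 − β/9 = 0, so β = Σxᵢyᵢ / (Σxᵢ² + σ²/τ²).
Σxᵢyᵢ = 3·3 + 1·2 + 2·4 + 2·5 + 3·8 = 53; Σxᵢ² = 27; σ²/τ² = 1.
β̂_MAP = 53 / (27 + 1) = 53/28 ≈ 1.893.

β̂_MAP = 1.893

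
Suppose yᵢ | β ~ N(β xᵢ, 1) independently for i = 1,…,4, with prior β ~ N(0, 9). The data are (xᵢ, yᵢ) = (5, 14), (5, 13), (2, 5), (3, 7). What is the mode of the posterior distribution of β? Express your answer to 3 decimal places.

β̂_MAP = 2.630

log p(β | y) = −Σ(yᵢ − βxᵢ)²/(2·1) − β²/(2·9) + const.
Setting the derivative to zero: Σxᵢ(yᵢ − βxᵢ)/1 − β/9 = 0, so β = Σxᵢyᵢ / (Σxᵢ² + σ²/τ²).
Σxᵢyᵢ = 5·14 + 5·13 + 2·5 + 3·7 = 166; Σxᵢ² = 63; σ²/τ² = 1/9.
β̂_MAP = 166 / (63 + 1/9) = 166/(568/9) = 747/284 ≈ 2.630.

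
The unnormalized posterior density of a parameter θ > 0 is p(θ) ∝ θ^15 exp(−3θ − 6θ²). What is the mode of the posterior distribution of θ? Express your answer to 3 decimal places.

θ̂_MAP = 1.000

ℓ'(θ) = 15/θ − 3 − 12θ. Setting this to zero and multiplying by θ: 12θ² + 3θ − 15 = 0.
θ = (−3 + √(3² + 4·12·15)) / (2·12) = (−3 + √729) / 24 = (−3 + 27)/24 = 1.
ℓ''(θ) = −15/θ² − 12 < 0, confirming a maximum.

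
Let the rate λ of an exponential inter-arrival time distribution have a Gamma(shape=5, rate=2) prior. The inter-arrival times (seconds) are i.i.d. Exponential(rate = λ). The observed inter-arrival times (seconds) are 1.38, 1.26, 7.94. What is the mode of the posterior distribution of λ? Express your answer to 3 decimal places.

λ̂_MAP = 0.556

The Exponential(rate=λ) likelihood is ∝ λ^n e^(−λΣtᵢ). Here n = 3 and Σtᵢ = 1.38 + 1.26 + 7.94 = 10.58.
Posterior ∝ λ^4e^(−2λ) · λ^3e^(−10.58λ) = λ^7e^(−12.58λ), i.e. Gamma(8, 12.58).
Mode = (a−1)/b = 7/12.58 ≈ 0.556.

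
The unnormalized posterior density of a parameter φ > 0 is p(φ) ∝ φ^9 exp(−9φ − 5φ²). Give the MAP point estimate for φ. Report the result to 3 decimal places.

ℓ'(φ) = 9/φ − 9 − 10φ. Setting this to zero and multiplying by φ: 10φ² + 9φ − 9 = 0.
φ = (−9 + √(9² + 4·10·9)) / (2·10) = (−9 + √441) / 20 = (−9 + 21)/20 = 3/5.
ℓ''(φ) = −9/φ² − 10 < 0, confirming a maximum.

φ̂_MAP = 0.600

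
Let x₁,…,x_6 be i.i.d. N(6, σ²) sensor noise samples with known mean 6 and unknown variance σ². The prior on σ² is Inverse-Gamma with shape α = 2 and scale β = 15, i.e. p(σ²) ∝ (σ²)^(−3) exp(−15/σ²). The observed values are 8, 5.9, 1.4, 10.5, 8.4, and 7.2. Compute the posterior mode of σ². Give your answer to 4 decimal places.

σ̂²_MAP = 6.8850

Sum of squared deviations about the known mean: SS = (8−6)² + (5.9−6)² + (1.4−6)² + (10.5−6)² + (8.4−6)² + (7.2−6)² = 52.62.
The Normal likelihood contributes (σ²)^(−n/2) exp(−SS/(2σ²)), so the posterior is Inverse-Gamma(α + n/2, β + SS/2) = Inverse-Gamma(5, 41.31).
The mode of Inverse-Gamma(a, b) is b/(a+1) = 41.31/6 ≈ 6.8850.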